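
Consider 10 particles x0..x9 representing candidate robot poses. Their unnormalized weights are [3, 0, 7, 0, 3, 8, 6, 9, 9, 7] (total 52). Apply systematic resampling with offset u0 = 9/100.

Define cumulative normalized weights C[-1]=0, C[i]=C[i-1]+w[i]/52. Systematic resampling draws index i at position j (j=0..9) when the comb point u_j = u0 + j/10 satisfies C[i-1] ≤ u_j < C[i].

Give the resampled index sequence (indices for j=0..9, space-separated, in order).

2 2 5 5 6 7 7 8 9 9

C = [3/52, 3/52, 5/26, 5/26, 1/4, 21/52, 27/52, 9/13, 45/52, 1]
j=0: u_0=9/100 ∈ [3/52, 5/26) → index 2
j=1: u_1=19/100 ∈ [3/52, 5/26) → index 2
j=2: u_2=29/100 ∈ [1/4, 21/52) → index 5
j=3: u_3=39/100 ∈ [1/4, 21/52) → index 5
j=4: u_4=49/100 ∈ [21/52, 27/52) → index 6
j=5: u_5=59/100 ∈ [27/52, 9/13) → index 7
j=6: u_6=69/100 ∈ [27/52, 9/13) → index 7
j=7: u_7=79/100 ∈ [9/13, 45/52) → index 8
j=8: u_8=89/100 ∈ [45/52, 1) → index 9
j=9: u_9=99/100 ∈ [45/52, 1) → index 9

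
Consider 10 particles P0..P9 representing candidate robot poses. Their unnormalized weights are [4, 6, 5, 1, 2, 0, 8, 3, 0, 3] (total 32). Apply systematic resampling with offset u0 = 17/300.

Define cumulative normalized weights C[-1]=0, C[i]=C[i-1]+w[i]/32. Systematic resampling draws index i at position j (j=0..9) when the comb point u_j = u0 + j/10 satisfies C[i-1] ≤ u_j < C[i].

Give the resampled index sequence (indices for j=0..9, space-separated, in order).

C = [1/8, 5/16, 15/32, 1/2, 9/16, 9/16, 13/16, 29/32, 29/32, 1]
j=0: u_0=17/300 ∈ [0, 1/8) → index 0
j=1: u_1=47/300 ∈ [1/8, 5/16) → index 1
j=2: u_2=77/300 ∈ [1/8, 5/16) → index 1
j=3: u_3=107/300 ∈ [5/16, 15/32) → index 2
j=4: u_4=137/300 ∈ [5/16, 15/32) → index 2
j=5: u_5=167/300 ∈ [1/2, 9/16) → index 4
j=6: u_6=197/300 ∈ [9/16, 13/16) → index 6
j=7: u_7=227/300 ∈ [9/16, 13/16) → index 6
j=8: u_8=257/300 ∈ [13/16, 29/32) → index 7
j=9: u_9=287/300 ∈ [29/32, 1) → index 9

0 1 1 2 2 4 6 6 7 9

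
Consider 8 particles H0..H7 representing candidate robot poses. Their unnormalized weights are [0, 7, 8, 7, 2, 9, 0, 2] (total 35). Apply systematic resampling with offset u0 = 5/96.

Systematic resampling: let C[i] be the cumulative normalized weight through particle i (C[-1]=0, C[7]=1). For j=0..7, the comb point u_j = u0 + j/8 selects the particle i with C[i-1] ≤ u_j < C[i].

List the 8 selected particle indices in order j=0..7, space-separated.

C = [0, 1/5, 3/7, 22/35, 24/35, 33/35, 33/35, 1]
j=0: u_0=5/96 ∈ [0, 1/5) → index 1
j=1: u_1=17/96 ∈ [0, 1/5) → index 1
j=2: u_2=29/96 ∈ [1/5, 3/7) → index 2
j=3: u_3=41/96 ∈ [1/5, 3/7) → index 2
j=4: u_4=53/96 ∈ [3/7, 22/35) → index 3
j=5: u_5=65/96 ∈ [22/35, 24/35) → index 4
j=6: u_6=77/96 ∈ [24/35, 33/35) → index 5
j=7: u_7=89/96 ∈ [24/35, 33/35) → index 5

1 1 2 2 3 4 5 5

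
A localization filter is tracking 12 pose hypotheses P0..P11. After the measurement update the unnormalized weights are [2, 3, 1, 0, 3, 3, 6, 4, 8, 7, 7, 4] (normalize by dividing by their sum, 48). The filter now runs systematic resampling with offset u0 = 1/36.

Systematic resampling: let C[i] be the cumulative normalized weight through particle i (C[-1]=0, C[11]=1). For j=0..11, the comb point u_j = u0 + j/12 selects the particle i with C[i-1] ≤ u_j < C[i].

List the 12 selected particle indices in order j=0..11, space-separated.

C = [1/24, 5/48, 1/8, 1/8, 3/16, 1/4, 3/8, 11/24, 5/8, 37/48, 11/12, 1]
j=0: u_0=1/36 ∈ [0, 1/24) → index 0
j=1: u_1=1/9 ∈ [5/48, 1/8) → index 2
j=2: u_2=7/36 ∈ [3/16, 1/4) → index 5
j=3: u_3=5/18 ∈ [1/4, 3/8) → index 6
j=4: u_4=13/36 ∈ [1/4, 3/8) → index 6
j=5: u_5=4/9 ∈ [3/8, 11/24) → index 7
j=6: u_6=19/36 ∈ [11/24, 5/8) → index 8
j=7: u_7=11/18 ∈ [11/24, 5/8) → index 8
j=8: u_8=25/36 ∈ [5/8, 37/48) → index 9
j=9: u_9=7/9 ∈ [37/48, 11/12) → index 10
j=10: u_10=31/36 ∈ [37/48, 11/12) → index 10
j=11: u_11=17/18 ∈ [11/12, 1) → index 11

0 2 5 6 6 7 8 8 9 10 10 11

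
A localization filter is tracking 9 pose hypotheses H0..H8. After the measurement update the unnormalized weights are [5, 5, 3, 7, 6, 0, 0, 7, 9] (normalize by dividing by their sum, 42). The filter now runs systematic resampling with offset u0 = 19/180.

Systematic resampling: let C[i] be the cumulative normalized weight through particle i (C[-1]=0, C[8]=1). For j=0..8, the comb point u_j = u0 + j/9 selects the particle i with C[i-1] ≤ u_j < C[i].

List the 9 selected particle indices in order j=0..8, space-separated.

C = [5/42, 5/21, 13/42, 10/21, 13/21, 13/21, 13/21, 11/14, 1]
j=0: u_0=19/180 ∈ [0, 5/42) → index 0
j=1: u_1=13/60 ∈ [5/42, 5/21) → index 1
j=2: u_2=59/180 ∈ [13/42, 10/21) → index 3
j=3: u_3=79/180 ∈ [13/42, 10/21) → index 3
j=4: u_4=11/20 ∈ [10/21, 13/21) → index 4
j=5: u_5=119/180 ∈ [13/21, 11/14) → index 7
j=6: u_6=139/180 ∈ [13/21, 11/14) → index 7
j=7: u_7=53/60 ∈ [11/14, 1) → index 8
j=8: u_8=179/180 ∈ [11/14, 1) → index 8

0 1 3 3 4 7 7 8 8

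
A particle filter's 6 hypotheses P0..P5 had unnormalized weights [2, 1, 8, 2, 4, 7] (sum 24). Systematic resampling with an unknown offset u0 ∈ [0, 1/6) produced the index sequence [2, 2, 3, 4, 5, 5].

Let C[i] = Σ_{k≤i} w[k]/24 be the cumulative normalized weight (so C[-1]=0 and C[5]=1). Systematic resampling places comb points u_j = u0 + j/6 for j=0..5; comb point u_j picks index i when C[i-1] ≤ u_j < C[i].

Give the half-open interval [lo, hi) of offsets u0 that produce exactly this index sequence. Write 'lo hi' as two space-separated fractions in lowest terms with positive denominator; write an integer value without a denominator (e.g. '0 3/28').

C = [1/12, 1/8, 11/24, 13/24, 17/24, 1]
j=0 picked index 2: u0 ∈ [1/8, 11/24)
j=1 picked index 2: u0 ∈ [-1/24, 7/24)
j=2 picked index 3: u0 ∈ [1/8, 5/24)
j=3 picked index 4: u0 ∈ [1/24, 5/24)
j=4 picked index 5: u0 ∈ [1/24, 1/3)
j=5 picked index 5: u0 ∈ [-1/8, 1/6)
intersection: [1/8, 1/6)

1/8 1/6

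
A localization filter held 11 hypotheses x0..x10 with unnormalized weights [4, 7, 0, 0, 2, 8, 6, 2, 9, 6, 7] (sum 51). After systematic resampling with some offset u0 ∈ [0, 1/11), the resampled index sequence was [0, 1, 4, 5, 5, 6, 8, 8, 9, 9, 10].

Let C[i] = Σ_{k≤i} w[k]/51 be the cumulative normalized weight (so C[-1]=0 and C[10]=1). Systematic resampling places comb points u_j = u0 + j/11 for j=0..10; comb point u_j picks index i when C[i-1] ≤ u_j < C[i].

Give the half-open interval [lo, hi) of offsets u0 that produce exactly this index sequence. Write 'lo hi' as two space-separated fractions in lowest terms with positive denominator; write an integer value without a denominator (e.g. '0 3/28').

C = [4/51, 11/51, 11/51, 11/51, 13/51, 7/17, 9/17, 29/51, 38/51, 44/51, 1]
j=0 picked index 0: u0 ∈ [0, 4/51)
j=1 picked index 1: u0 ∈ [-7/561, 70/561)
j=2 picked index 4: u0 ∈ [19/561, 41/561)
j=3 picked index 5: u0 ∈ [-10/561, 26/187)
j=4 picked index 5: u0 ∈ [-61/561, 9/187)
j=5 picked index 6: u0 ∈ [-8/187, 14/187)
j=6 picked index 8: u0 ∈ [13/561, 112/561)
j=7 picked index 8: u0 ∈ [-38/561, 61/561)
j=8 picked index 9: u0 ∈ [10/561, 76/561)
j=9 picked index 9: u0 ∈ [-41/561, 25/561)
j=10 picked index 10: u0 ∈ [-26/561, 1/11)
intersection: [19/561, 25/561)

19/561 25/561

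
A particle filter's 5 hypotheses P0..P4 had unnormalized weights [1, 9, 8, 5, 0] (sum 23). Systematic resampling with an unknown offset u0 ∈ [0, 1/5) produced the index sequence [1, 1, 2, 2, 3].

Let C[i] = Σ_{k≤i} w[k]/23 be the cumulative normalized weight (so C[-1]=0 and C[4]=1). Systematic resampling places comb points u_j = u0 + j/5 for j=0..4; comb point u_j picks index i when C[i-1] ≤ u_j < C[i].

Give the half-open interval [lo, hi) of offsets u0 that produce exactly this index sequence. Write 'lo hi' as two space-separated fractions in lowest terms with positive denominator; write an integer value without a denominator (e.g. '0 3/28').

C = [1/23, 10/23, 18/23, 1, 1]
j=0 picked index 1: u0 ∈ [1/23, 10/23)
j=1 picked index 1: u0 ∈ [-18/115, 27/115)
j=2 picked index 2: u0 ∈ [4/115, 44/115)
j=3 picked index 2: u0 ∈ [-19/115, 21/115)
j=4 picked index 3: u0 ∈ [-2/115, 1/5)
intersection: [1/23, 21/115)

1/23 21/115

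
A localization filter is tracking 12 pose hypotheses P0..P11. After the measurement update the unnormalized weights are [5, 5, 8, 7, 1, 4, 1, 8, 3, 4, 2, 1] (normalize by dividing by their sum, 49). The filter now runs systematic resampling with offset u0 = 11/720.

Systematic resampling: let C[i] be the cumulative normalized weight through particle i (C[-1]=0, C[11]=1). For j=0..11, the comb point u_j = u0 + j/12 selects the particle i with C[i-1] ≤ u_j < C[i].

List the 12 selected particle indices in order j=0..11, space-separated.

0 0 1 2 2 3 4 5 7 7 8 9

C = [5/49, 10/49, 18/49, 25/49, 26/49, 30/49, 31/49, 39/49, 6/7, 46/49, 48/49, 1]
j=0: u_0=11/720 ∈ [0, 5/49) → index 0
j=1: u_1=71/720 ∈ [0, 5/49) → index 0
j=2: u_2=131/720 ∈ [5/49, 10/49) → index 1
j=3: u_3=191/720 ∈ [10/49, 18/49) → index 2
j=4: u_4=251/720 ∈ [10/49, 18/49) → index 2
j=5: u_5=311/720 ∈ [18/49, 25/49) → index 3
j=6: u_6=371/720 ∈ [25/49, 26/49) → index 4
j=7: u_7=431/720 ∈ [26/49, 30/49) → index 5
j=8: u_8=491/720 ∈ [31/49, 39/49) → index 7
j=9: u_9=551/720 ∈ [31/49, 39/49) → index 7
j=10: u_10=611/720 ∈ [39/49, 6/7) → index 8
j=11: u_11=671/720 ∈ [6/7, 46/49) → index 9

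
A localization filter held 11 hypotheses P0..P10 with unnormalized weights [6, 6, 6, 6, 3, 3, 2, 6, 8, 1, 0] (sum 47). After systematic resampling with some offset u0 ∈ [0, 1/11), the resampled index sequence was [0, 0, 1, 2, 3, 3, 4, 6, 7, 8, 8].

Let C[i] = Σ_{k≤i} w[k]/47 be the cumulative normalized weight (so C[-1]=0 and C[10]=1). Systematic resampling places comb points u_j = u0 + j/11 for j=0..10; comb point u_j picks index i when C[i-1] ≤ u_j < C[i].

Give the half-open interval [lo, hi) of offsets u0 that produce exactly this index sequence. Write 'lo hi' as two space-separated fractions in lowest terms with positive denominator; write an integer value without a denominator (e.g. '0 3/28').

C = [6/47, 12/47, 18/47, 24/47, 27/47, 30/47, 32/47, 38/47, 46/47, 1, 1]
j=0 picked index 0: u0 ∈ [0, 6/47)
j=1 picked index 0: u0 ∈ [-1/11, 19/517)
j=2 picked index 1: u0 ∈ [-28/517, 38/517)
j=3 picked index 2: u0 ∈ [-9/517, 57/517)
j=4 picked index 3: u0 ∈ [10/517, 76/517)
j=5 picked index 3: u0 ∈ [-37/517, 29/517)
j=6 picked index 4: u0 ∈ [-18/517, 15/517)
j=7 picked index 6: u0 ∈ [1/517, 23/517)
j=8 picked index 7: u0 ∈ [-24/517, 42/517)
j=9 picked index 8: u0 ∈ [-5/517, 83/517)
j=10 picked index 8: u0 ∈ [-52/517, 36/517)
intersection: [10/517, 15/517)

10/517 15/517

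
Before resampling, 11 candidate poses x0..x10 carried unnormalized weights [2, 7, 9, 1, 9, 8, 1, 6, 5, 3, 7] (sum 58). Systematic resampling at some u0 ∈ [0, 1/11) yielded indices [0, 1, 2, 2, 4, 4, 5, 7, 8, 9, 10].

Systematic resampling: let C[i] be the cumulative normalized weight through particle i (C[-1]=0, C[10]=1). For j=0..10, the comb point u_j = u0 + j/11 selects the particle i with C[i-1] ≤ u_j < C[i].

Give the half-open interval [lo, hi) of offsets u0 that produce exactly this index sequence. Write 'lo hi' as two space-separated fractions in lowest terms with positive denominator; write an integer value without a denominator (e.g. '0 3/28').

C = [1/29, 9/58, 9/29, 19/58, 14/29, 18/29, 37/58, 43/58, 24/29, 51/58, 1]
j=0 picked index 0: u0 ∈ [0, 1/29)
j=1 picked index 1: u0 ∈ [-18/319, 41/638)
j=2 picked index 2: u0 ∈ [-17/638, 41/319)
j=3 picked index 2: u0 ∈ [-75/638, 12/319)
j=4 picked index 4: u0 ∈ [-23/638, 38/319)
j=5 picked index 4: u0 ∈ [-81/638, 9/319)
j=6 picked index 5: u0 ∈ [-20/319, 24/319)
j=7 picked index 7: u0 ∈ [1/638, 67/638)
j=8 picked index 8: u0 ∈ [9/638, 32/319)
j=9 picked index 9: u0 ∈ [3/319, 39/638)
j=10 picked index 10: u0 ∈ [-19/638, 1/11)
intersection: [9/638, 9/319)

9/638 9/319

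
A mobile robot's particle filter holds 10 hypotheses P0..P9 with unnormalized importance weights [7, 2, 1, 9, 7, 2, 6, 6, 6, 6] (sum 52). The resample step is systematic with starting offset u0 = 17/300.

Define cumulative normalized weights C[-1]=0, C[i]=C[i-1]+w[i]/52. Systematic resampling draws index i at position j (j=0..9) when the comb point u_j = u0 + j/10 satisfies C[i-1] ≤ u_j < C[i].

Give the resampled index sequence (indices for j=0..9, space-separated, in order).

C = [7/52, 9/52, 5/26, 19/52, 1/2, 7/13, 17/26, 10/13, 23/26, 1]
j=0: u_0=17/300 ∈ [0, 7/52) → index 0
j=1: u_1=47/300 ∈ [7/52, 9/52) → index 1
j=2: u_2=77/300 ∈ [5/26, 19/52) → index 3
j=3: u_3=107/300 ∈ [5/26, 19/52) → index 3
j=4: u_4=137/300 ∈ [19/52, 1/2) → index 4
j=5: u_5=167/300 ∈ [7/13, 17/26) → index 6
j=6: u_6=197/300 ∈ [17/26, 10/13) → index 7
j=7: u_7=227/300 ∈ [17/26, 10/13) → index 7
j=8: u_8=257/300 ∈ [10/13, 23/26) → index 8
j=9: u_9=287/300 ∈ [23/26, 1) → index 9

0 1 3 3 4 6 7 7 8 9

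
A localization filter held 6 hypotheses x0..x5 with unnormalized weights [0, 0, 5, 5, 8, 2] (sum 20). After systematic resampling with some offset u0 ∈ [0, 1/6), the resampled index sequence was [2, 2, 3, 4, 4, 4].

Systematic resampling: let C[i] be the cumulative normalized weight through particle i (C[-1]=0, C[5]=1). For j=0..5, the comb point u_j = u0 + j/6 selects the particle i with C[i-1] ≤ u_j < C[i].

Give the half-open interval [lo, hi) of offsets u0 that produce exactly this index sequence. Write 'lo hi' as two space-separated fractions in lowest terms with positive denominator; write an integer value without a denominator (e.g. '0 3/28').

C = [0, 0, 1/4, 1/2, 9/10, 1]
j=0 picked index 2: u0 ∈ [0, 1/4)
j=1 picked index 2: u0 ∈ [-1/6, 1/12)
j=2 picked index 3: u0 ∈ [-1/12, 1/6)
j=3 picked index 4: u0 ∈ [0, 2/5)
j=4 picked index 4: u0 ∈ [-1/6, 7/30)
j=5 picked index 4: u0 ∈ [-1/3, 1/15)
intersection: [0, 1/15)

0 1/15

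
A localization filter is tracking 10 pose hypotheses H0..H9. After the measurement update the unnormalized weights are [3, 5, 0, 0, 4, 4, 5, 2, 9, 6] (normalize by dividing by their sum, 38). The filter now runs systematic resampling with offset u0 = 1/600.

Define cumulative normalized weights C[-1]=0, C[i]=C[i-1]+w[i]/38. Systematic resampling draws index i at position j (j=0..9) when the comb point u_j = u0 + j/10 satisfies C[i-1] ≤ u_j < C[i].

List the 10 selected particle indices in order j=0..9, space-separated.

C = [3/38, 4/19, 4/19, 4/19, 6/19, 8/19, 21/38, 23/38, 16/19, 1]
j=0: u_0=1/600 ∈ [0, 3/38) → index 0
j=1: u_1=61/600 ∈ [3/38, 4/19) → index 1
j=2: u_2=121/600 ∈ [3/38, 4/19) → index 1
j=3: u_3=181/600 ∈ [4/19, 6/19) → index 4
j=4: u_4=241/600 ∈ [6/19, 8/19) → index 5
j=5: u_5=301/600 ∈ [8/19, 21/38) → index 6
j=6: u_6=361/600 ∈ [21/38, 23/38) → index 7
j=7: u_7=421/600 ∈ [23/38, 16/19) → index 8
j=8: u_8=481/600 ∈ [23/38, 16/19) → index 8
j=9: u_9=541/600 ∈ [16/19, 1) → index 9

0 1 1 4 5 6 7 8 8 9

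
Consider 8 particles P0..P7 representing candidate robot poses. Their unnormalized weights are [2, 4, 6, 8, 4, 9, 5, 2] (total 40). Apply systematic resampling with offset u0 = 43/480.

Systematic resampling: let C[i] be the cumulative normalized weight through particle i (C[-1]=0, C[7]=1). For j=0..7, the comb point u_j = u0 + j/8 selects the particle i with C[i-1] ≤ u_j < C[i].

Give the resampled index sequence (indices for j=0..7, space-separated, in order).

C = [1/20, 3/20, 3/10, 1/2, 3/5, 33/40, 19/20, 1]
j=0: u_0=43/480 ∈ [1/20, 3/20) → index 1
j=1: u_1=103/480 ∈ [3/20, 3/10) → index 2
j=2: u_2=163/480 ∈ [3/10, 1/2) → index 3
j=3: u_3=223/480 ∈ [3/10, 1/2) → index 3
j=4: u_4=283/480 ∈ [1/2, 3/5) → index 4
j=5: u_5=343/480 ∈ [3/5, 33/40) → index 5
j=6: u_6=403/480 ∈ [33/40, 19/20) → index 6
j=7: u_7=463/480 ∈ [19/20, 1) → index 7

1 2 3 3 4 5 6 7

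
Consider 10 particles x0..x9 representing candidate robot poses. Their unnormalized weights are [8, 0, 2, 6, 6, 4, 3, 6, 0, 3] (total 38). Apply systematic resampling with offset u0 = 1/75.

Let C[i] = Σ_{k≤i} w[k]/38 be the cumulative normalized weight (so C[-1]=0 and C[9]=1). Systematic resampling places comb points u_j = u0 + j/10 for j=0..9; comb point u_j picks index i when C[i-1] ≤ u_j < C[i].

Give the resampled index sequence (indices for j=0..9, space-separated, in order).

0 0 2 3 3 4 5 6 7 7

C = [4/19, 4/19, 5/19, 8/19, 11/19, 13/19, 29/38, 35/38, 35/38, 1]
j=0: u_0=1/75 ∈ [0, 4/19) → index 0
j=1: u_1=17/150 ∈ [0, 4/19) → index 0
j=2: u_2=16/75 ∈ [4/19, 5/19) → index 2
j=3: u_3=47/150 ∈ [5/19, 8/19) → index 3
j=4: u_4=31/75 ∈ [5/19, 8/19) → index 3
j=5: u_5=77/150 ∈ [8/19, 11/19) → index 4
j=6: u_6=46/75 ∈ [11/19, 13/19) → index 5
j=7: u_7=107/150 ∈ [13/19, 29/38) → index 6
j=8: u_8=61/75 ∈ [29/38, 35/38) → index 7
j=9: u_9=137/150 ∈ [29/38, 35/38) → index 7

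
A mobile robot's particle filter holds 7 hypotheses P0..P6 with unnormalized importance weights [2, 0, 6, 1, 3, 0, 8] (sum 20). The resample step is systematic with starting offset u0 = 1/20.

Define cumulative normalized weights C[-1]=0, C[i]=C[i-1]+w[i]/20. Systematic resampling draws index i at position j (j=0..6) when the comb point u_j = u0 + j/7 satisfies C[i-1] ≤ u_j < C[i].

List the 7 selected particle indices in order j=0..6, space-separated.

0 2 2 4 6 6 6

C = [1/10, 1/10, 2/5, 9/20, 3/5, 3/5, 1]
j=0: u_0=1/20 ∈ [0, 1/10) → index 0
j=1: u_1=27/140 ∈ [1/10, 2/5) → index 2
j=2: u_2=47/140 ∈ [1/10, 2/5) → index 2
j=3: u_3=67/140 ∈ [9/20, 3/5) → index 4
j=4: u_4=87/140 ∈ [3/5, 1) → index 6
j=5: u_5=107/140 ∈ [3/5, 1) → index 6
j=6: u_6=127/140 ∈ [3/5, 1) → index 6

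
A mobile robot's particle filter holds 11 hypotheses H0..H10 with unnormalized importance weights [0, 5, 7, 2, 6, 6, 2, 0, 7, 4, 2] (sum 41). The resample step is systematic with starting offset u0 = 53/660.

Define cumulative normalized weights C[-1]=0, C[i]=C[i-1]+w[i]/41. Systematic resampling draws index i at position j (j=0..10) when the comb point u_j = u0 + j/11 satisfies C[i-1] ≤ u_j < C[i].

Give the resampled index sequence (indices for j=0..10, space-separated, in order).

C = [0, 5/41, 12/41, 14/41, 20/41, 26/41, 28/41, 28/41, 35/41, 39/41, 1]
j=0: u_0=53/660 ∈ [0, 5/41) → index 1
j=1: u_1=113/660 ∈ [5/41, 12/41) → index 2
j=2: u_2=173/660 ∈ [5/41, 12/41) → index 2
j=3: u_3=233/660 ∈ [14/41, 20/41) → index 4
j=4: u_4=293/660 ∈ [14/41, 20/41) → index 4
j=5: u_5=353/660 ∈ [20/41, 26/41) → index 5
j=6: u_6=413/660 ∈ [20/41, 26/41) → index 5
j=7: u_7=43/60 ∈ [28/41, 35/41) → index 8
j=8: u_8=533/660 ∈ [28/41, 35/41) → index 8
j=9: u_9=593/660 ∈ [35/41, 39/41) → index 9
j=10: u_10=653/660 ∈ [39/41, 1) → index 10

1 2 2 4 4 5 5 8 8 9 10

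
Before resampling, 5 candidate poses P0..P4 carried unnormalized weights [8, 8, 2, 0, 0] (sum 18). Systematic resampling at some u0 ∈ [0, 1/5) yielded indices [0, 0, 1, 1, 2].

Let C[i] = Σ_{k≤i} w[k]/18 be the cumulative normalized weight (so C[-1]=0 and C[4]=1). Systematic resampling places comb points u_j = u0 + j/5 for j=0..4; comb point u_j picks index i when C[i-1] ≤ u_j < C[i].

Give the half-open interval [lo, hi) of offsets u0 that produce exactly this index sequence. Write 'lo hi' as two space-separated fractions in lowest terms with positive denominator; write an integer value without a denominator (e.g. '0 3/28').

C = [4/9, 8/9, 1, 1, 1]
j=0 picked index 0: u0 ∈ [0, 4/9)
j=1 picked index 0: u0 ∈ [-1/5, 11/45)
j=2 picked index 1: u0 ∈ [2/45, 22/45)
j=3 picked index 1: u0 ∈ [-7/45, 13/45)
j=4 picked index 2: u0 ∈ [4/45, 1/5)
intersection: [4/45, 1/5)

4/45 1/5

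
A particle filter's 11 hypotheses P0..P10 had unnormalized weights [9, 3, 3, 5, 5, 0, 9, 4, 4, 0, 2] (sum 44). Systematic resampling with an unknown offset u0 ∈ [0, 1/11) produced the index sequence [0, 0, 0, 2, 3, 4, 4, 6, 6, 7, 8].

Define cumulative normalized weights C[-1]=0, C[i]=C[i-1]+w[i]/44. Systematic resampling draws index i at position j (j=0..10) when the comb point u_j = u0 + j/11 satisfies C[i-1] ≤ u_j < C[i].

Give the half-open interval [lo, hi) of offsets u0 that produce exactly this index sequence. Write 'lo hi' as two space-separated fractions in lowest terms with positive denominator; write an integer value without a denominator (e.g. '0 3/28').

C = [9/44, 3/11, 15/44, 5/11, 25/44, 25/44, 17/22, 19/22, 21/22, 21/22, 1]
j=0 picked index 0: u0 ∈ [0, 9/44)
j=1 picked index 0: u0 ∈ [-1/11, 5/44)
j=2 picked index 0: u0 ∈ [-2/11, 1/44)
j=3 picked index 2: u0 ∈ [0, 3/44)
j=4 picked index 3: u0 ∈ [-1/44, 1/11)
j=5 picked index 4: u0 ∈ [0, 5/44)
j=6 picked index 4: u0 ∈ [-1/11, 1/44)
j=7 picked index 6: u0 ∈ [-3/44, 3/22)
j=8 picked index 6: u0 ∈ [-7/44, 1/22)
j=9 picked index 7: u0 ∈ [-1/22, 1/22)
j=10 picked index 8: u0 ∈ [-1/22, 1/22)
intersection: [0, 1/44)

0 1/44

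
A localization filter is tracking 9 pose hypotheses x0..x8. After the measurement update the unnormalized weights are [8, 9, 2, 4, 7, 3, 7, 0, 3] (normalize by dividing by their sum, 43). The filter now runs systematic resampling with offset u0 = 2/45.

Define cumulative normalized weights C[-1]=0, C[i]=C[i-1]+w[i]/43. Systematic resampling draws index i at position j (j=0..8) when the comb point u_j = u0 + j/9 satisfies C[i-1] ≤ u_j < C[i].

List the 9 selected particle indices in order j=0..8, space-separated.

0 0 1 1 3 4 5 6 8

C = [8/43, 17/43, 19/43, 23/43, 30/43, 33/43, 40/43, 40/43, 1]
j=0: u_0=2/45 ∈ [0, 8/43) → index 0
j=1: u_1=7/45 ∈ [0, 8/43) → index 0
j=2: u_2=4/15 ∈ [8/43, 17/43) → index 1
j=3: u_3=17/45 ∈ [8/43, 17/43) → index 1
j=4: u_4=22/45 ∈ [19/43, 23/43) → index 3
j=5: u_5=3/5 ∈ [23/43, 30/43) → index 4
j=6: u_6=32/45 ∈ [30/43, 33/43) → index 5
j=7: u_7=37/45 ∈ [33/43, 40/43) → index 6
j=8: u_8=14/15 ∈ [40/43, 1) → index 8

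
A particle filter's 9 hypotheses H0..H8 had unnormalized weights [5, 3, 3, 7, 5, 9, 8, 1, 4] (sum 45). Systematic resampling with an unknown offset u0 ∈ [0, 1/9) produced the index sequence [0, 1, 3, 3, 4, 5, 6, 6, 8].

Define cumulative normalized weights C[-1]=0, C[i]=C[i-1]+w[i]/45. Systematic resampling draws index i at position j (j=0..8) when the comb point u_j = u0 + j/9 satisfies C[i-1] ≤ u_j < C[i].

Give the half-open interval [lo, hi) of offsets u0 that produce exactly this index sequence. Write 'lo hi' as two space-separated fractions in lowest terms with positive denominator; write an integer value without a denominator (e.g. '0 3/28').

C = [1/9, 8/45, 11/45, 2/5, 23/45, 32/45, 8/9, 41/45, 1]
j=0 picked index 0: u0 ∈ [0, 1/9)
j=1 picked index 1: u0 ∈ [0, 1/15)
j=2 picked index 3: u0 ∈ [1/45, 8/45)
j=3 picked index 3: u0 ∈ [-4/45, 1/15)
j=4 picked index 4: u0 ∈ [-2/45, 1/15)
j=5 picked index 5: u0 ∈ [-2/45, 7/45)
j=6 picked index 6: u0 ∈ [2/45, 2/9)
j=7 picked index 6: u0 ∈ [-1/15, 1/9)
j=8 picked index 8: u0 ∈ [1/45, 1/9)
intersection: [2/45, 1/15)

2/45 1/15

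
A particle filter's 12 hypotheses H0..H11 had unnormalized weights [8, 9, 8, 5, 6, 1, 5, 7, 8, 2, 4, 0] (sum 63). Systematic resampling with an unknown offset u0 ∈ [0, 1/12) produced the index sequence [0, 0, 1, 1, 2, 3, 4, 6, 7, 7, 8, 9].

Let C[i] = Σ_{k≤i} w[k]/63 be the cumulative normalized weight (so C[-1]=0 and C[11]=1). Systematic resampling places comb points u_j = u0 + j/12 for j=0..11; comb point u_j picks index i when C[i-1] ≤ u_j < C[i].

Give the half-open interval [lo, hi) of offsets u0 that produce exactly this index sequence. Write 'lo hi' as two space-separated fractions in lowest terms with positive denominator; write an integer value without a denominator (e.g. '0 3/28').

1/252 5/252

C = [8/63, 17/63, 25/63, 10/21, 4/7, 37/63, 2/3, 7/9, 19/21, 59/63, 1, 1]
j=0 picked index 0: u0 ∈ [0, 8/63)
j=1 picked index 0: u0 ∈ [-1/12, 11/252)
j=2 picked index 1: u0 ∈ [-5/126, 13/126)
j=3 picked index 1: u0 ∈ [-31/252, 5/252)
j=4 picked index 2: u0 ∈ [-4/63, 4/63)
j=5 picked index 3: u0 ∈ [-5/252, 5/84)
j=6 picked index 4: u0 ∈ [-1/42, 1/14)
j=7 picked index 6: u0 ∈ [1/252, 1/12)
j=8 picked index 7: u0 ∈ [0, 1/9)
j=9 picked index 7: u0 ∈ [-1/12, 1/36)
j=10 picked index 8: u0 ∈ [-1/18, 1/14)
j=11 picked index 9: u0 ∈ [-1/84, 5/252)
intersection: [1/252, 5/252)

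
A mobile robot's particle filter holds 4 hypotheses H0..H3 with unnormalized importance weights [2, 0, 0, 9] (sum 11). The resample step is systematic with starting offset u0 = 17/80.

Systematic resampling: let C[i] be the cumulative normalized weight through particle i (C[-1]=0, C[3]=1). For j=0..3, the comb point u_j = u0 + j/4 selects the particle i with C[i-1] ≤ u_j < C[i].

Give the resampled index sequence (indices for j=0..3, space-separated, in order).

3 3 3 3

C = [2/11, 2/11, 2/11, 1]
j=0: u_0=17/80 ∈ [2/11, 1) → index 3
j=1: u_1=37/80 ∈ [2/11, 1) → index 3
j=2: u_2=57/80 ∈ [2/11, 1) → index 3
j=3: u_3=77/80 ∈ [2/11, 1) → index 3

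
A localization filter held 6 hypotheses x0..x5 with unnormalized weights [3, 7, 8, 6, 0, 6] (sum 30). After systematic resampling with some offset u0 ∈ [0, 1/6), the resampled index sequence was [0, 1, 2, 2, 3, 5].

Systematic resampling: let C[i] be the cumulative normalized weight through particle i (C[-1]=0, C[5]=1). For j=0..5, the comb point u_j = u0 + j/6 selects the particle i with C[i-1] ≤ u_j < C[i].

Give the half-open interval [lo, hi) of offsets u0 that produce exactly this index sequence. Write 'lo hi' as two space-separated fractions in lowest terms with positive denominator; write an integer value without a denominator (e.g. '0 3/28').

0 1/10

C = [1/10, 1/3, 3/5, 4/5, 4/5, 1]
j=0 picked index 0: u0 ∈ [0, 1/10)
j=1 picked index 1: u0 ∈ [-1/15, 1/6)
j=2 picked index 2: u0 ∈ [0, 4/15)
j=3 picked index 2: u0 ∈ [-1/6, 1/10)
j=4 picked index 3: u0 ∈ [-1/15, 2/15)
j=5 picked index 5: u0 ∈ [-1/30, 1/6)
intersection: [0, 1/10)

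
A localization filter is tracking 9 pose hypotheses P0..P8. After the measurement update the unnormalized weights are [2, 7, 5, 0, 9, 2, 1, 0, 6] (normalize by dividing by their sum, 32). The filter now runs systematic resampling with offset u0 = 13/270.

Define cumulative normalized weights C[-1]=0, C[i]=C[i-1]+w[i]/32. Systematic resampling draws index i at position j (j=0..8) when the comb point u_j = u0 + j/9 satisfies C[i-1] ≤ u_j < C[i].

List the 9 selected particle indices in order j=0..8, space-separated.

0 1 1 2 4 4 4 8 8

C = [1/16, 9/32, 7/16, 7/16, 23/32, 25/32, 13/16, 13/16, 1]
j=0: u_0=13/270 ∈ [0, 1/16) → index 0
j=1: u_1=43/270 ∈ [1/16, 9/32) → index 1
j=2: u_2=73/270 ∈ [1/16, 9/32) → index 1
j=3: u_3=103/270 ∈ [9/32, 7/16) → index 2
j=4: u_4=133/270 ∈ [7/16, 23/32) → index 4
j=5: u_5=163/270 ∈ [7/16, 23/32) → index 4
j=6: u_6=193/270 ∈ [7/16, 23/32) → index 4
j=7: u_7=223/270 ∈ [13/16, 1) → index 8
j=8: u_8=253/270 ∈ [13/16, 1) → index 8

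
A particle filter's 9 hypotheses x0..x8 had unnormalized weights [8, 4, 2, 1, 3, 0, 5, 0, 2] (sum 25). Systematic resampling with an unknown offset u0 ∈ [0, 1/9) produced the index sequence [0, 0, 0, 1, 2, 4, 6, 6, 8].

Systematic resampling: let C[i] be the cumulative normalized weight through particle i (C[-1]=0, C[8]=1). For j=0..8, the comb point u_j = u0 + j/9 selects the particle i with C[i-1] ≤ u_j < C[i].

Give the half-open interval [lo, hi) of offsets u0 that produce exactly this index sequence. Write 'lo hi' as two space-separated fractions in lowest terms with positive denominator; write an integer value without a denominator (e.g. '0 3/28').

C = [8/25, 12/25, 14/25, 3/5, 18/25, 18/25, 23/25, 23/25, 1]
j=0 picked index 0: u0 ∈ [0, 8/25)
j=1 picked index 0: u0 ∈ [-1/9, 47/225)
j=2 picked index 0: u0 ∈ [-2/9, 22/225)
j=3 picked index 1: u0 ∈ [-1/75, 11/75)
j=4 picked index 2: u0 ∈ [8/225, 26/225)
j=5 picked index 4: u0 ∈ [2/45, 37/225)
j=6 picked index 6: u0 ∈ [4/75, 19/75)
j=7 picked index 6: u0 ∈ [-13/225, 32/225)
j=8 picked index 8: u0 ∈ [7/225, 1/9)
intersection: [4/75, 22/225)

4/75 22/225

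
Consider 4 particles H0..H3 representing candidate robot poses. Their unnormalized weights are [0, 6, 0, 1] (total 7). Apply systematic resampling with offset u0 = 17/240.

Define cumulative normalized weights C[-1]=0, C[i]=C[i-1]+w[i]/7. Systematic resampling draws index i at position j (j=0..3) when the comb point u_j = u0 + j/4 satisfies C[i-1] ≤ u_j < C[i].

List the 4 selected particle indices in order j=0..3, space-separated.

1 1 1 1

C = [0, 6/7, 6/7, 1]
j=0: u_0=17/240 ∈ [0, 6/7) → index 1
j=1: u_1=77/240 ∈ [0, 6/7) → index 1
j=2: u_2=137/240 ∈ [0, 6/7) → index 1
j=3: u_3=197/240 ∈ [0, 6/7) → index 1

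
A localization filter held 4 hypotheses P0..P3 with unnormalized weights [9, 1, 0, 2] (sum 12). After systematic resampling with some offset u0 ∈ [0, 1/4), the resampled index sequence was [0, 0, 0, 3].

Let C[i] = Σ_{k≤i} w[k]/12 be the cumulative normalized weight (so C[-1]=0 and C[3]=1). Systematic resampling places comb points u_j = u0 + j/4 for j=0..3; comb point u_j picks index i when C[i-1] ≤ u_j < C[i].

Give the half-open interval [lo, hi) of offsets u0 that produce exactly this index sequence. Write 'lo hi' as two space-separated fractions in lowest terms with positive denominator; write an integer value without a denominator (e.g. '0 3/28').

C = [3/4, 5/6, 5/6, 1]
j=0 picked index 0: u0 ∈ [0, 3/4)
j=1 picked index 0: u0 ∈ [-1/4, 1/2)
j=2 picked index 0: u0 ∈ [-1/2, 1/4)
j=3 picked index 3: u0 ∈ [1/12, 1/4)
intersection: [1/12, 1/4)

1/12 1/4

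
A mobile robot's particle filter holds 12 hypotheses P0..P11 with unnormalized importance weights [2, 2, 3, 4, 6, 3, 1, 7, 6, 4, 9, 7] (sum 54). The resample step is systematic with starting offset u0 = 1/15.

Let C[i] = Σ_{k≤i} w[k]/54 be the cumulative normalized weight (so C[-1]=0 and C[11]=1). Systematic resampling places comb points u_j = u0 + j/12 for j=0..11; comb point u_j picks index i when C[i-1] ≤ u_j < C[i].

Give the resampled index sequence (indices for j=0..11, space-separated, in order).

1 3 4 5 7 7 8 9 10 10 11 11

C = [1/27, 2/27, 7/54, 11/54, 17/54, 10/27, 7/18, 14/27, 17/27, 19/27, 47/54, 1]
j=0: u_0=1/15 ∈ [1/27, 2/27) → index 1
j=1: u_1=3/20 ∈ [7/54, 11/54) → index 3
j=2: u_2=7/30 ∈ [11/54, 17/54) → index 4
j=3: u_3=19/60 ∈ [17/54, 10/27) → index 5
j=4: u_4=2/5 ∈ [7/18, 14/27) → index 7
j=5: u_5=29/60 ∈ [7/18, 14/27) → index 7
j=6: u_6=17/30 ∈ [14/27, 17/27) → index 8
j=7: u_7=13/20 ∈ [17/27, 19/27) → index 9
j=8: u_8=11/15 ∈ [19/27, 47/54) → index 10
j=9: u_9=49/60 ∈ [19/27, 47/54) → index 10
j=10: u_10=9/10 ∈ [47/54, 1) → index 11
j=11: u_11=59/60 ∈ [47/54, 1) → index 11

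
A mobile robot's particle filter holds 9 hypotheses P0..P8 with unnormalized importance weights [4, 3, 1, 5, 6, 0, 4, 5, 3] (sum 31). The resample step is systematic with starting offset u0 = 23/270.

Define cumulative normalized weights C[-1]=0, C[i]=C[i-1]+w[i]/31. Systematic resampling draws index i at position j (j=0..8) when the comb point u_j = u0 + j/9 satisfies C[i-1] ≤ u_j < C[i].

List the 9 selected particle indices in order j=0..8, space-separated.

0 1 3 3 4 6 7 7 8

C = [4/31, 7/31, 8/31, 13/31, 19/31, 19/31, 23/31, 28/31, 1]
j=0: u_0=23/270 ∈ [0, 4/31) → index 0
j=1: u_1=53/270 ∈ [4/31, 7/31) → index 1
j=2: u_2=83/270 ∈ [8/31, 13/31) → index 3
j=3: u_3=113/270 ∈ [8/31, 13/31) → index 3
j=4: u_4=143/270 ∈ [13/31, 19/31) → index 4
j=5: u_5=173/270 ∈ [19/31, 23/31) → index 6
j=6: u_6=203/270 ∈ [23/31, 28/31) → index 7
j=7: u_7=233/270 ∈ [23/31, 28/31) → index 7
j=8: u_8=263/270 ∈ [28/31, 1) → index 8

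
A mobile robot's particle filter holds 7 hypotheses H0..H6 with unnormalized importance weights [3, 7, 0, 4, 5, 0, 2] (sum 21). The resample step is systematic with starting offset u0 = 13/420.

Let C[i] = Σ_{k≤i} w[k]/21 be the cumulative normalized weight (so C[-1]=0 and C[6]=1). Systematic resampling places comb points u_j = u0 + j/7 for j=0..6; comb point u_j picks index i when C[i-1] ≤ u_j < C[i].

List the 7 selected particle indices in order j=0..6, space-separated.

C = [1/7, 10/21, 10/21, 2/3, 19/21, 19/21, 1]
j=0: u_0=13/420 ∈ [0, 1/7) → index 0
j=1: u_1=73/420 ∈ [1/7, 10/21) → index 1
j=2: u_2=19/60 ∈ [1/7, 10/21) → index 1
j=3: u_3=193/420 ∈ [1/7, 10/21) → index 1
j=4: u_4=253/420 ∈ [10/21, 2/3) → index 3
j=5: u_5=313/420 ∈ [2/3, 19/21) → index 4
j=6: u_6=373/420 ∈ [2/3, 19/21) → index 4

0 1 1 1 3 4 4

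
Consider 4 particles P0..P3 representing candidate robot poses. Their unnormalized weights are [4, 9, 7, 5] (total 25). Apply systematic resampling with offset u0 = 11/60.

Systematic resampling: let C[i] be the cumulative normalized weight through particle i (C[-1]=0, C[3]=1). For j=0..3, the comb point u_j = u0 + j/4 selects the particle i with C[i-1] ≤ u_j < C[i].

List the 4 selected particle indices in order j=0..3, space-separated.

1 1 2 3

C = [4/25, 13/25, 4/5, 1]
j=0: u_0=11/60 ∈ [4/25, 13/25) → index 1
j=1: u_1=13/30 ∈ [4/25, 13/25) → index 1
j=2: u_2=41/60 ∈ [13/25, 4/5) → index 2
j=3: u_3=14/15 ∈ [4/5, 1) → index 3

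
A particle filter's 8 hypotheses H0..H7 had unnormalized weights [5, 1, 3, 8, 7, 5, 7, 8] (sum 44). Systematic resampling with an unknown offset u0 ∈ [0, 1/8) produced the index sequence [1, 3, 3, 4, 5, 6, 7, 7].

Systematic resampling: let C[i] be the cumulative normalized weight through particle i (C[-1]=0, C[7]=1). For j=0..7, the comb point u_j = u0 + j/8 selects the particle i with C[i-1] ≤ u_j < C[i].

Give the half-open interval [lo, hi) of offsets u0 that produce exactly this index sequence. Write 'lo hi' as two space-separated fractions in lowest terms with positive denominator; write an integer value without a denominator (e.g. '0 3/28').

5/44 1/8

C = [5/44, 3/22, 9/44, 17/44, 6/11, 29/44, 9/11, 1]
j=0 picked index 1: u0 ∈ [5/44, 3/22)
j=1 picked index 3: u0 ∈ [7/88, 23/88)
j=2 picked index 3: u0 ∈ [-1/22, 3/22)
j=3 picked index 4: u0 ∈ [1/88, 15/88)
j=4 picked index 5: u0 ∈ [1/22, 7/44)
j=5 picked index 6: u0 ∈ [3/88, 17/88)
j=6 picked index 7: u0 ∈ [3/44, 1/4)
j=7 picked index 7: u0 ∈ [-5/88, 1/8)
intersection: [5/44, 1/8)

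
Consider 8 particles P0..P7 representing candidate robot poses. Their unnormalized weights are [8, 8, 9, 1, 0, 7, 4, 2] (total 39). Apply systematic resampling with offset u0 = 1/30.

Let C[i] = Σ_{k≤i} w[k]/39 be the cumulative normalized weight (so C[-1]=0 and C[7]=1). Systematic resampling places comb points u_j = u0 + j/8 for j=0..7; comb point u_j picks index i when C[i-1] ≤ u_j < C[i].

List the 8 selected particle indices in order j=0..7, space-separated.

C = [8/39, 16/39, 25/39, 2/3, 2/3, 11/13, 37/39, 1]
j=0: u_0=1/30 ∈ [0, 8/39) → index 0
j=1: u_1=19/120 ∈ [0, 8/39) → index 0
j=2: u_2=17/60 ∈ [8/39, 16/39) → index 1
j=3: u_3=49/120 ∈ [8/39, 16/39) → index 1
j=4: u_4=8/15 ∈ [16/39, 25/39) → index 2
j=5: u_5=79/120 ∈ [25/39, 2/3) → index 3
j=6: u_6=47/60 ∈ [2/3, 11/13) → index 5
j=7: u_7=109/120 ∈ [11/13, 37/39) → index 6

0 0 1 1 2 3 5 6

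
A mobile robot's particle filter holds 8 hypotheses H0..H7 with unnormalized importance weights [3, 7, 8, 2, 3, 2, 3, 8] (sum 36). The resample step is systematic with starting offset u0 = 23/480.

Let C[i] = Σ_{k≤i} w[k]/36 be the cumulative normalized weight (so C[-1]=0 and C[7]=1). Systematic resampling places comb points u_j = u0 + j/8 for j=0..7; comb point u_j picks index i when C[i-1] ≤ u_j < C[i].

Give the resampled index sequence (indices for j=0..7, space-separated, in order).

0 1 2 2 3 5 7 7

C = [1/12, 5/18, 1/2, 5/9, 23/36, 25/36, 7/9, 1]
j=0: u_0=23/480 ∈ [0, 1/12) → index 0
j=1: u_1=83/480 ∈ [1/12, 5/18) → index 1
j=2: u_2=143/480 ∈ [5/18, 1/2) → index 2
j=3: u_3=203/480 ∈ [5/18, 1/2) → index 2
j=4: u_4=263/480 ∈ [1/2, 5/9) → index 3
j=5: u_5=323/480 ∈ [23/36, 25/36) → index 5
j=6: u_6=383/480 ∈ [7/9, 1) → index 7
j=7: u_7=443/480 ∈ [7/9, 1) → index 7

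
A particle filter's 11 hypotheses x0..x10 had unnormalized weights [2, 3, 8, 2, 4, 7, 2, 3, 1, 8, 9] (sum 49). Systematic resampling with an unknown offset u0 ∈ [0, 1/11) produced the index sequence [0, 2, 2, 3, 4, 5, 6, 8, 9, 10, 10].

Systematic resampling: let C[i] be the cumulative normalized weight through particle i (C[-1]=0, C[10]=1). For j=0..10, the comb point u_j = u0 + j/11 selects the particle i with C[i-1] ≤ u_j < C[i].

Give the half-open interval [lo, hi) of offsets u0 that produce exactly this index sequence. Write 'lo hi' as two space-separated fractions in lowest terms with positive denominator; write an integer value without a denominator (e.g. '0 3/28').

C = [2/49, 5/49, 13/49, 15/49, 19/49, 26/49, 4/7, 31/49, 32/49, 40/49, 1]
j=0 picked index 0: u0 ∈ [0, 2/49)
j=1 picked index 2: u0 ∈ [6/539, 94/539)
j=2 picked index 2: u0 ∈ [-43/539, 45/539)
j=3 picked index 3: u0 ∈ [-4/539, 18/539)
j=4 picked index 4: u0 ∈ [-31/539, 13/539)
j=5 picked index 5: u0 ∈ [-36/539, 41/539)
j=6 picked index 6: u0 ∈ [-8/539, 2/77)
j=7 picked index 8: u0 ∈ [-2/539, 9/539)
j=8 picked index 9: u0 ∈ [-40/539, 48/539)
j=9 picked index 10: u0 ∈ [-1/539, 2/11)
j=10 picked index 10: u0 ∈ [-50/539, 1/11)
intersection: [6/539, 9/539)

6/539 9/539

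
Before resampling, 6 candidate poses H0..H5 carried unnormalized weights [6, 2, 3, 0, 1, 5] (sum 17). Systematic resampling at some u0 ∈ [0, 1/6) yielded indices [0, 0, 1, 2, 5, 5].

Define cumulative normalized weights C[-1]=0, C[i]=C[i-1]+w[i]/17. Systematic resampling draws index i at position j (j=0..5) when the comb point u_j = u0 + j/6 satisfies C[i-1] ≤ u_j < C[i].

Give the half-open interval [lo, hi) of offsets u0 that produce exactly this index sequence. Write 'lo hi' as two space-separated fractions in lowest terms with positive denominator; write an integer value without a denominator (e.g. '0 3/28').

C = [6/17, 8/17, 11/17, 11/17, 12/17, 1]
j=0 picked index 0: u0 ∈ [0, 6/17)
j=1 picked index 0: u0 ∈ [-1/6, 19/102)
j=2 picked index 1: u0 ∈ [1/51, 7/51)
j=3 picked index 2: u0 ∈ [-1/34, 5/34)
j=4 picked index 5: u0 ∈ [2/51, 1/3)
j=5 picked index 5: u0 ∈ [-13/102, 1/6)
intersection: [2/51, 7/51)

2/51 7/51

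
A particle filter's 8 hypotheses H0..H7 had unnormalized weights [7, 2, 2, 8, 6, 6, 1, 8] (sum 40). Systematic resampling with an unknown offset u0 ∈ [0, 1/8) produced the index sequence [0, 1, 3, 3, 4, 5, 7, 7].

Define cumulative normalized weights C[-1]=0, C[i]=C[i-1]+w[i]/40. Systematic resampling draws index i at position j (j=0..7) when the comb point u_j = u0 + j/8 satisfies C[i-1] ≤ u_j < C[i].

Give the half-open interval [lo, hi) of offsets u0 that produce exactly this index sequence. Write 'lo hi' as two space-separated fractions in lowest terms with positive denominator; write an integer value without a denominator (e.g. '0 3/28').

1/20 1/10

C = [7/40, 9/40, 11/40, 19/40, 5/8, 31/40, 4/5, 1]
j=0 picked index 0: u0 ∈ [0, 7/40)
j=1 picked index 1: u0 ∈ [1/20, 1/10)
j=2 picked index 3: u0 ∈ [1/40, 9/40)
j=3 picked index 3: u0 ∈ [-1/10, 1/10)
j=4 picked index 4: u0 ∈ [-1/40, 1/8)
j=5 picked index 5: u0 ∈ [0, 3/20)
j=6 picked index 7: u0 ∈ [1/20, 1/4)
j=7 picked index 7: u0 ∈ [-3/40, 1/8)
intersection: [1/20, 1/10)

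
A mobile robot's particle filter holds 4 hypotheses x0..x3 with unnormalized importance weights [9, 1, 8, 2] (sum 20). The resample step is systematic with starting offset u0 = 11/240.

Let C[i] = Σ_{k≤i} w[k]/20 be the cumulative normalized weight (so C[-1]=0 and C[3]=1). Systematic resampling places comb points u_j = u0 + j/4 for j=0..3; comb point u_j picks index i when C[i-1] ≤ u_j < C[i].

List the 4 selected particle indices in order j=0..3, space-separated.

C = [9/20, 1/2, 9/10, 1]
j=0: u_0=11/240 ∈ [0, 9/20) → index 0
j=1: u_1=71/240 ∈ [0, 9/20) → index 0
j=2: u_2=131/240 ∈ [1/2, 9/10) → index 2
j=3: u_3=191/240 ∈ [1/2, 9/10) → index 2

0 0 2 2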